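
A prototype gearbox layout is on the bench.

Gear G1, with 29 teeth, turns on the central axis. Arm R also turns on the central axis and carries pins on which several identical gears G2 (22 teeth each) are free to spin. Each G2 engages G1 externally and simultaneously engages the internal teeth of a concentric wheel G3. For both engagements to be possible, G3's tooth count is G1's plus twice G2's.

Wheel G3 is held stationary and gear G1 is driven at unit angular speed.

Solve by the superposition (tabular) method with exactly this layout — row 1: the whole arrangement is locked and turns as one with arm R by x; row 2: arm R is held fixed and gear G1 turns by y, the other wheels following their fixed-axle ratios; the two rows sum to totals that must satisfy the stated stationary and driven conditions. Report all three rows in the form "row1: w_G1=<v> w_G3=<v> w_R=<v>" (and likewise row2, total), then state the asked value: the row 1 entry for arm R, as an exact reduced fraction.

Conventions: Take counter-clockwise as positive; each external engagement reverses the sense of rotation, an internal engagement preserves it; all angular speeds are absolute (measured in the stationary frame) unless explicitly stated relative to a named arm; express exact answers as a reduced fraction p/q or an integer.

planetary set (29T centre, 22T on arm, 73T internal) — Willis relation
superposition row 1 [locked train]: every member turns x
superposition row 2 [arm held]: sun y, ring −(29/73)·y, arm 0
boundary: total ω_ring = x − (29/73)·y = 0 and total ω_sun = x + y = 1  ⇒  y = 73/102, x = 29/102
row 2 ring = −(29/73)·73/102 = -29/102
totals (row 1 + row 2): sun 29/102 + 73/102 = 1, ring 29/102 + (-29/102) = 0, arm 29/102 + 0 = 29/102
asked cell (row1, arm) = 29/102

row1: w_G1=29/102 w_G3=29/102 w_R=29/102
row2: w_G1=73/102 w_G3=-29/102 w_R=0
total: w_G1=1 w_G3=0 w_R=29/102
asked value: 29/102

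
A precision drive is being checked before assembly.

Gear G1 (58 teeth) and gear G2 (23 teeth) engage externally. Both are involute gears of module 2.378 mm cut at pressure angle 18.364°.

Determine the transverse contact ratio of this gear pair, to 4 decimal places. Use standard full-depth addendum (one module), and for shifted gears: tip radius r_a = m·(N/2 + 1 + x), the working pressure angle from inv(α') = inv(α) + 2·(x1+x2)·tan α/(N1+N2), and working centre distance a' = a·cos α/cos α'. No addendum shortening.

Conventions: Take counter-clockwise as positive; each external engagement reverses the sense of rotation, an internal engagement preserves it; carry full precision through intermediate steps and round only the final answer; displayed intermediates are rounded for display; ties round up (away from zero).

class = single-mesh tooth geometry [involute pair 58T × 23T, m = 2.378]
base radii: r_b1 = 65.450052, r_b2 = 25.954331
tip radii: r_a1 = 71.340000, r_a2 = 29.725000
no profile shift: α' = α, a' = a
action lengths: √(r_a1²−r_b1²) = 28.384614, √(r_a2²−r_b2²) = 14.489594
base pitch p_b = π·m·cos α = 7.090255
CR = (28.384614 + 14.489594 − 96.309000·sin 18.36400°)/7.090255 = 1.767467
contact ratio ≈ 1.7675

1.7675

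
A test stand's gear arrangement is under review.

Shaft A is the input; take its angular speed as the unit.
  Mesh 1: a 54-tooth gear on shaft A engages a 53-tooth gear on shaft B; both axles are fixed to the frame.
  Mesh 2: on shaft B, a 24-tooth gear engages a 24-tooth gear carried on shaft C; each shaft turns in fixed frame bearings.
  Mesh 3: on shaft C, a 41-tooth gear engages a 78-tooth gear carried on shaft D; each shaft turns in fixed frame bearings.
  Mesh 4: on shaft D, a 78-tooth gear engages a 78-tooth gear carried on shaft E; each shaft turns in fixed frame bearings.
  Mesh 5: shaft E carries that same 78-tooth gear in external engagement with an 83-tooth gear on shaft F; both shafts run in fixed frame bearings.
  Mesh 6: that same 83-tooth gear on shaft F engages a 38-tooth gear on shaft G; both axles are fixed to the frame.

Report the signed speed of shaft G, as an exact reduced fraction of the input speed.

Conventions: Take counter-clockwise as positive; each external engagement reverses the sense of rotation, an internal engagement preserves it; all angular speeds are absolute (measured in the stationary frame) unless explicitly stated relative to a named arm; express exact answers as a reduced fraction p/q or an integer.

1107/1007

6-mesh fixed-axis compound train (all bearings frame-fixed)
mesh 1 [54T→53T]: |ω|/ω_in = 1×54/53 = 54/53, sense flips to −
mesh 2 [24T→24T]: |ω|/ω_in = (54/53)×24/24 = 54/53, sense flips to +
mesh 3 [41T→78T]: |ω|/ω_in = (54/53)×41/78 = 369/689, sense flips to −
mesh 4 [78T→78T]: |ω|/ω_in = (369/689)×78/78 = 369/689, sense flips to +
mesh 5 [78T→83T]: |ω|/ω_in = (369/689)×78/83 = 2214/4399, sense flips to −
mesh 6 [83T→38T]: |ω|/ω_in = (2214/4399)×83/38 = 1107/1007, sense flips to +
signed output speed (× input speed) = 1107/1007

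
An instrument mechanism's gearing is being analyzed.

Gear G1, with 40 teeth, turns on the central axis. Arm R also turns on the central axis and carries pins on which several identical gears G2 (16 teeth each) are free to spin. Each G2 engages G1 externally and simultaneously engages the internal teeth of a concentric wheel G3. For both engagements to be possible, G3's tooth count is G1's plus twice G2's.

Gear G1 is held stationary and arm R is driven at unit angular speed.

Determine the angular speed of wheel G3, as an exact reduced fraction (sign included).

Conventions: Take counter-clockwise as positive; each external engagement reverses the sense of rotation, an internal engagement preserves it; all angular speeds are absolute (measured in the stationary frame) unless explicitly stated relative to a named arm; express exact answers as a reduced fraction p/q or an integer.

14/9

planetary set (40T centre, 16T on arm, 72T internal) — Willis relation
ring teeth: 40 + 2·16 = 72
40(ω_sun−ω_arm) = −72(ω_ring−ω_arm),  ω_sun = 0, ω_arm = 1
ω_ring = 1 − (40/72)(0−1) = 14/9
exact speed ratio = 14/9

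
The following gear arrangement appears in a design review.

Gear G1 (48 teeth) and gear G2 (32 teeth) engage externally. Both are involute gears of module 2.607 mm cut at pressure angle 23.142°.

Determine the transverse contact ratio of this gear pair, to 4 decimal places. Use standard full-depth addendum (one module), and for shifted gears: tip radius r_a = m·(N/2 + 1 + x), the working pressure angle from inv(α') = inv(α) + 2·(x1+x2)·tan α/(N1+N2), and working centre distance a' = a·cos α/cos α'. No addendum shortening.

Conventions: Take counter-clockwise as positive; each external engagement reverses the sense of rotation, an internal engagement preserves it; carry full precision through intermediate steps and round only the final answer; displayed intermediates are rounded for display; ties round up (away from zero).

1.5725

single-mesh involute tooth geometry (48T engaging 32T at module 2.607)
base radii: r_b1 = 57.533382, r_b2 = 38.355588
tip radii: r_a1 = 65.175000, r_a2 = 44.319000
no profile shift: α' = α, a' = a
action lengths: √(r_a1²−r_b1²) = 30.621735, √(r_a2²−r_b2²) = 22.204113
base pitch p_b = π·m·cos α = 7.531102
CR = (30.621735 + 22.204113 − 104.280000·sin 23.14200°)/7.531102 = 1.572497
contact ratio ≈ 1.5725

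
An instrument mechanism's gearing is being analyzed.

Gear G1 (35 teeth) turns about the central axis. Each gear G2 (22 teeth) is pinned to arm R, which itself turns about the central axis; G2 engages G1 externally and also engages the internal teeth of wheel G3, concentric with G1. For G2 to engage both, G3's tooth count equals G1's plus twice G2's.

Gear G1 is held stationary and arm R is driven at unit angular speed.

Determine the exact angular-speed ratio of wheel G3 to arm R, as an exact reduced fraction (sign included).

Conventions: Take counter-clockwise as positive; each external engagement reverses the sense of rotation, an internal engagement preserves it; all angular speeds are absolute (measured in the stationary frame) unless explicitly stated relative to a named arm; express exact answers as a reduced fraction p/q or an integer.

planetary set (35T centre, 22T on arm, 79T internal) — Willis relation
ring teeth: 35 + 2·22 = 79
35(ω_sun−ω_arm) = −79(ω_ring−ω_arm),  ω_sun = 0, ω_arm = 1
ω_ring = 1 − (35/79)(0−1) = 114/79
ω_out/ω_in = 114/79

114/79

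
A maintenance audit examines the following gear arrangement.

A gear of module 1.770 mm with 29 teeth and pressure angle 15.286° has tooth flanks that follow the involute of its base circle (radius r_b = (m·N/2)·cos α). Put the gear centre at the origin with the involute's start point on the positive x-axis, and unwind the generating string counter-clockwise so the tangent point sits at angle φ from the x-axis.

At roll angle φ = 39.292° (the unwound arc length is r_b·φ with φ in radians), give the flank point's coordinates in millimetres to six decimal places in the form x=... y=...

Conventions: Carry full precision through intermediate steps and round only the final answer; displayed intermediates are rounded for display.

x=29.911708 y=2.538389

recognized (one wheel, involute flank): single-mesh tooth geometry, m = 1.770, N = 29
pitch radius r_p = m·N/2 = 1.770·29/2 = 25.665000
base radius r_b = r_p·cos α = 25.665000·cos 15.286° = 24.757020
roll angle φ = 39.292° = 0.68577477 rad
x = r_b·(cos φ + φ·sin φ) = 29.911708
y = r_b·(sin φ − φ·cos φ) = 2.538389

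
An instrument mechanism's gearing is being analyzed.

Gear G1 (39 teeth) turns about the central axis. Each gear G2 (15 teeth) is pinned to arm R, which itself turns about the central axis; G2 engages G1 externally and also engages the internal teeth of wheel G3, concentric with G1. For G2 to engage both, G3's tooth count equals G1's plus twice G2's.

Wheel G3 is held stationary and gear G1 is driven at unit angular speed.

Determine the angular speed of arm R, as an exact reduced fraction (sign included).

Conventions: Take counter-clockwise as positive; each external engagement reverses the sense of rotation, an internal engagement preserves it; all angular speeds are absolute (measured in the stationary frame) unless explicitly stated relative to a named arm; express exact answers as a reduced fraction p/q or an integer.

13/36

topology: planetary set — G1 39T / G2 15T / G3 69T, arm = carrier (Willis)
ring teeth: 39 + 2·15 = 69
39(ω_sun−ω_arm) = −69(ω_ring−ω_arm),  ω_ring = 0, ω_sun = 1
39(1−ω_arm) = −69(0−ω_arm)  ⇒  108·ω_arm = 39  ⇒  ω_arm = 13/36
exact speed ratio = 13/36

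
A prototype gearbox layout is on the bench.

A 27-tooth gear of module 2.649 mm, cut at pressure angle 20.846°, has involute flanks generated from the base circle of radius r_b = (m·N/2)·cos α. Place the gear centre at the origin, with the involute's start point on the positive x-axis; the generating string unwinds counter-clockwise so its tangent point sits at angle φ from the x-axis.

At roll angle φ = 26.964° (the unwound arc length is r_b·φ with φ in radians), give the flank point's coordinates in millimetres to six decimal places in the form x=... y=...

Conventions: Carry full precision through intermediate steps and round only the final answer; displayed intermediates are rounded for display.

class = single-mesh tooth geometry [base-circle involute, m = 2.649, 27T]
pitch radius r_p = m·N/2 = 2.649·27/2 = 35.761500
base radius r_b = r_p·cos α = 35.761500·cos 20.846° = 33.420562
roll angle φ = 26.964° = 0.47061058 rad
x = r_b·(cos φ + φ·sin φ) = 36.919054
y = r_b·(sin φ − φ·cos φ) = 1.135608

x=36.919054 y=1.135608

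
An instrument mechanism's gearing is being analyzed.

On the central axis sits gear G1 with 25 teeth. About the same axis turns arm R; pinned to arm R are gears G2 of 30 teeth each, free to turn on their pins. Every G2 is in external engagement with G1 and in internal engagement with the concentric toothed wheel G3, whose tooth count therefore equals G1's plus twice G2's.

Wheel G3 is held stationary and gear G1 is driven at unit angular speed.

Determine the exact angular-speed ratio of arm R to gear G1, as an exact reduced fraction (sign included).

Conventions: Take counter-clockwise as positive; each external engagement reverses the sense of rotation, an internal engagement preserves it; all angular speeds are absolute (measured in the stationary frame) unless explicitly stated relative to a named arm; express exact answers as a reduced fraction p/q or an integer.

topology: planetary set — G1 25T / G2 30T / G3 85T, arm = carrier (Willis)
ring teeth: 25 + 2·30 = 85
25(ω_sun−ω_arm) = −85(ω_ring−ω_arm),  ω_ring = 0, ω_sun = 1
25(1−ω_arm) = −85(0−ω_arm)  ⇒  110·ω_arm = 25  ⇒  ω_arm = 5/22
ω_out/ω_in = 5/22

5/22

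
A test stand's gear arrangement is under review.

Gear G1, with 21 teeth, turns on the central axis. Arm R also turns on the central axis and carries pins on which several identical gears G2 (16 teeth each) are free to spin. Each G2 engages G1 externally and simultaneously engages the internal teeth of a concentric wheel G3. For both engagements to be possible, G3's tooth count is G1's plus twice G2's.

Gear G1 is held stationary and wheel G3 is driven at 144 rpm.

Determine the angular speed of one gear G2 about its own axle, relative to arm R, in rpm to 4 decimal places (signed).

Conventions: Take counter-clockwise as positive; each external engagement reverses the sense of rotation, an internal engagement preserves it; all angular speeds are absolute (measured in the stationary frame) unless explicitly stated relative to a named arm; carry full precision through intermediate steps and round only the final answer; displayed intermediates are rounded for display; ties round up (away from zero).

+135.3649 rpm

planetary set (21T centre, 16T on arm, 53T internal) — Willis relation
normalise by the input: solve with ω_ring = 1, then scale by 144 rpm
ring teeth: 21 + 2·16 = 53
21(ω_sun−ω_arm) = −53(ω_ring−ω_arm),  ω_sun = 0, ω_ring = 1
21(0−ω_arm) = −53(1−ω_arm)  ⇒  74·ω_arm = 53  ⇒  ω_arm = 53/74
sun–planet mesh: 21·(0−53/74) = −16·(ω_p−ω_arm)  ⇒  ω_p−ω_arm = 1113/1184
scale: ω_p−ω_arm = 1113/1184 × 144 rpm = +135.3649 rpm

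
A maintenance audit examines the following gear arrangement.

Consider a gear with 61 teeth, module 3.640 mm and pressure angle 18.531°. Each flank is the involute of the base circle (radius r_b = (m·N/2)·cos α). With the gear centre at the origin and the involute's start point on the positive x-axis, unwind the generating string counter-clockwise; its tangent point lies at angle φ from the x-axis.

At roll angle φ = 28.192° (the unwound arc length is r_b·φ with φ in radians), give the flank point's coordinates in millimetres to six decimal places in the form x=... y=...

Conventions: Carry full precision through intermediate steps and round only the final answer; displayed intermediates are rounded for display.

recognized (one wheel, involute flank): single-mesh tooth geometry, m = 3.640, N = 61
pitch radius r_p = m·N/2 = 3.640·61/2 = 111.020000
base radius r_b = r_p·cos α = 111.020000·cos 18.531° = 105.263817
roll angle φ = 28.192° = 0.49204322 rad
x = r_b·(cos φ + φ·sin φ) = 117.245395
y = r_b·(sin φ − φ·cos φ) = 4.079589

x=117.245395 y=4.079589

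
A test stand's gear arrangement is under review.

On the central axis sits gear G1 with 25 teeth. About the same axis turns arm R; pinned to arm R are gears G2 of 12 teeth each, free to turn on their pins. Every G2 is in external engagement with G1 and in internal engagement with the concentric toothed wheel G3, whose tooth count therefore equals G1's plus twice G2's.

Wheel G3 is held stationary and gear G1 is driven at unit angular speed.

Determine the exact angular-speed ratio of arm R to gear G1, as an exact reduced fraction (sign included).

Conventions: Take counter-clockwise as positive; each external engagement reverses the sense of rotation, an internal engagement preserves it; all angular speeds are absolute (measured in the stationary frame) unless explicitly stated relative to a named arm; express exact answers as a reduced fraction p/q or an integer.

planetary set (25T centre, 12T on arm, 49T internal) — Willis relation
ring teeth: 25 + 2·12 = 49
25(ω_sun−ω_arm) = −49(ω_ring−ω_arm),  ω_ring = 0, ω_sun = 1
25(1−ω_arm) = −49(0−ω_arm)  ⇒  74·ω_arm = 25  ⇒  ω_arm = 25/74
ω_out/ω_in = 25/74

25/74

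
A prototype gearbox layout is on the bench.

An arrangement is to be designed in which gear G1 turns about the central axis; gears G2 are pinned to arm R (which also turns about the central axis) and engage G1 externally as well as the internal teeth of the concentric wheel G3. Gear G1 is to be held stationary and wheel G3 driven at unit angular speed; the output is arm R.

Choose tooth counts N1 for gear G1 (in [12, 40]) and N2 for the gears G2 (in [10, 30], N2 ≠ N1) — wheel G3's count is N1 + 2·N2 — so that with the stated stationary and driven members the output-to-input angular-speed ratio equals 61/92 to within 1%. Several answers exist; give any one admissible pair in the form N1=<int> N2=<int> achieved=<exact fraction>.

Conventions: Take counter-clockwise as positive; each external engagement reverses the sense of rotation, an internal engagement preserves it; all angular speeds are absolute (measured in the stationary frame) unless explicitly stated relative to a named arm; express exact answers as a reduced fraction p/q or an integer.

N1=31 N2=15 achieved=61/92

planetary set to be sized for 61/92 (Willis relation)
Willis with ω_sun = 0: ω_arm/ω_ring = N3/(N1+N3); set equal to 61/92  ⇒  N3/N1 = (61/92)/(1 − 61/92) = 61/31
N3 = N1 + 2·N2  ⇒  N2/N1 = (N3/N1 − 1)/2 = (61/31 − 1)/2 = 15/31
smallest multiple with N1 ≥ 12 and N2 ≥ 10: k = 1  ⇒  N1 = 1·31 = 31, N2 = 1·15 = 15 (N1 ≤ 40, N2 ≤ 30, N2 ≠ N1 ✓), N3 = 31 + 2·15 = 61
check: N3/(N1+N3) with N1 = 31, N3 = 61 gives 61/92; |achieved − target| = 0 ≤ 61/9200 ✓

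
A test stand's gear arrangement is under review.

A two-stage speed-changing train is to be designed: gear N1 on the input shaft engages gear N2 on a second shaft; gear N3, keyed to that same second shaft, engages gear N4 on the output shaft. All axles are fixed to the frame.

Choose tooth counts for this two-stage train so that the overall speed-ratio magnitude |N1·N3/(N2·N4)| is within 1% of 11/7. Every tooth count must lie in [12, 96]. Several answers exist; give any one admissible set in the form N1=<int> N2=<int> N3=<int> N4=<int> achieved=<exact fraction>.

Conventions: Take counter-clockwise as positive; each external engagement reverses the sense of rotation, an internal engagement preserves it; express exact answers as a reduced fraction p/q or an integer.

N1=12 N2=14 N3=22 N4=12 achieved=11/7

design class (target 11/7): fixed-axis compound train
target = 11/7 in lowest terms: an exact hit needs N1·N3 = k·11 and N2·N4 = k·7 for one integer k, every count in [12, 96]; additionally prefer no 1:1 stage (N1 ≠ N2, N3 ≠ N4)
k = 1…23: no 1:1-free in-range split of k·11 and k·7 into factor pairs; take k = 24
k = 24: N1·N3 = 264 = 12·22, N2·N4 = 168 = 14·12
achieved = 12·22/(14·12) = 11/7; |achieved − target| = 0 ≤ 11/700 ✓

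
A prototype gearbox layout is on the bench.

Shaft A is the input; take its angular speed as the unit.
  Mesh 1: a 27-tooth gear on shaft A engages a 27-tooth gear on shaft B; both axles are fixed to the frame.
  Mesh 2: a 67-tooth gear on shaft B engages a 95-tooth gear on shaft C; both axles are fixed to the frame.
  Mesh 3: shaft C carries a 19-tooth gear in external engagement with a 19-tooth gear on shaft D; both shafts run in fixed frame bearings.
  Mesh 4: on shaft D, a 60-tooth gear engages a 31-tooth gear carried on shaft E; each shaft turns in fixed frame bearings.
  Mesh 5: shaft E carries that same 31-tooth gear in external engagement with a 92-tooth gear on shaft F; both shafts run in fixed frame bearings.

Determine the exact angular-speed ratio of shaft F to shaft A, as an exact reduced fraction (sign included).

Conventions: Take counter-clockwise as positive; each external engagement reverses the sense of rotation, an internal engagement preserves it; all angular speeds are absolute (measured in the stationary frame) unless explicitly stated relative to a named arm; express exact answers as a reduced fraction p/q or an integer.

-201/437

class = fixed-axis compound train [5 meshes; 5 ratios multiply, 5 sense flips]
mesh 1 [27T→27T]: running ratio 1, sense −
mesh 2 [67T→95T]: running ratio 67/95, sense +
mesh 3 [19T→19T]: running ratio 67/95, sense −
mesh 4 [60T→31T]: running ratio 804/589, sense +
mesh 5 [31T→92T]: running ratio 201/437, sense −
ω_out/ω_in = -201/437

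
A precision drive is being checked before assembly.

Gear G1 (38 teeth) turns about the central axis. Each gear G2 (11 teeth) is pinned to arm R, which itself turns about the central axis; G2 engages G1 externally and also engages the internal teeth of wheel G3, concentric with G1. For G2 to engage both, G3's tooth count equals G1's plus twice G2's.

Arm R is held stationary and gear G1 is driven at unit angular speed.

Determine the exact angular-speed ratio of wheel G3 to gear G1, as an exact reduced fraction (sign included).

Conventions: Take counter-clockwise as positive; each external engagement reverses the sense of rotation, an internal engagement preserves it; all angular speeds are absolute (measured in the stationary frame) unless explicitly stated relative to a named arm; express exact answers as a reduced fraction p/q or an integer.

-19/30

topology: planetary set — G1 38T / G2 11T / G3 60T, arm = carrier (Willis)
ring teeth: 38 + 2·11 = 60
38(ω_sun−ω_arm) = −60(ω_ring−ω_arm),  ω_arm = 0, ω_sun = 1
ω_ring = 0 − (38/60)(1−0) = -19/30
ω_out/ω_in = -19/30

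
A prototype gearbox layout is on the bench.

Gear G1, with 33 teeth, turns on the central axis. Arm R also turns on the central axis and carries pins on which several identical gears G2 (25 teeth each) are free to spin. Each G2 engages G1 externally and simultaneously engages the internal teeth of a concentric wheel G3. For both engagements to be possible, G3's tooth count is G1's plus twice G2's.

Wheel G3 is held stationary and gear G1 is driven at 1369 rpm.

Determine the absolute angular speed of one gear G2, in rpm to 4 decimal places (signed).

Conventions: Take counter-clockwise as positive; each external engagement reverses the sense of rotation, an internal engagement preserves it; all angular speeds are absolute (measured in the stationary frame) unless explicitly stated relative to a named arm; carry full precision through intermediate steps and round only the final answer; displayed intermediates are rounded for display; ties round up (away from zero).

-903.5400 rpm

planetary set (33T centre, 25T on arm, 83T internal) — Willis relation
normalise by the input: solve with ω_sun = 1, then scale by 1369 rpm
ring teeth: 33 + 2·25 = 83
33(ω_sun−ω_arm) = −83(ω_ring−ω_arm),  ω_ring = 0, ω_sun = 1
33(1−ω_arm) = −83(0−ω_arm)  ⇒  116·ω_arm = 33  ⇒  ω_arm = 33/116
sun–planet mesh: 33·(1−33/116) = −25·(ω_p−ω_arm)  ⇒  ω_p−ω_arm = -2739/2900
ω_p = 33/116 − 2739/2900 = -33/50
scale: ω_p = -33/50 × 1369 rpm = -903.5400 rpm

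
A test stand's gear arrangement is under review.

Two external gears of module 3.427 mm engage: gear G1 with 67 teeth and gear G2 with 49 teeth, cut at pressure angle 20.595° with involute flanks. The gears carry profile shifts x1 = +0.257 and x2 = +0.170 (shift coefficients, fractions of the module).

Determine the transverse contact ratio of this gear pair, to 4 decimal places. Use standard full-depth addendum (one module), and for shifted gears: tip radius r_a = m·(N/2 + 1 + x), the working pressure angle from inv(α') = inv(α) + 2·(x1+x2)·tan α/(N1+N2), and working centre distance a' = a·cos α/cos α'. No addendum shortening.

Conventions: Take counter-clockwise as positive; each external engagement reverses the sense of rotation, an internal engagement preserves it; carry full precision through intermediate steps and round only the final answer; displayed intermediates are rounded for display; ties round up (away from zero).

single-mesh involute tooth geometry (67T engaging 49T at module 3.427)
base radii: r_b1 = 107.467372, r_b2 = 78.595540
tip radii: r_a1 = 119.112239, r_a2 = 87.971090
inv(α') = inv(20.595°) + 2·(+0.257+0.170)·tan α/(67+49) = 0.01909162  ⇒  α' = 21.65639°
a' = a·cos α / cos α' = 198.7660·cos 20.595°/cos 21.65639° = 200.193853
action lengths: √(r_a1²−r_b1²) = 51.366230, √(r_a2²−r_b2²) = 39.517764
base pitch p_b = π·m·cos α = 10.078170
CR = (51.366230 + 39.517764 − 200.193853·sin 21.65639°)/10.078170 = 1.687266
contact ratio ≈ 1.6873

1.6873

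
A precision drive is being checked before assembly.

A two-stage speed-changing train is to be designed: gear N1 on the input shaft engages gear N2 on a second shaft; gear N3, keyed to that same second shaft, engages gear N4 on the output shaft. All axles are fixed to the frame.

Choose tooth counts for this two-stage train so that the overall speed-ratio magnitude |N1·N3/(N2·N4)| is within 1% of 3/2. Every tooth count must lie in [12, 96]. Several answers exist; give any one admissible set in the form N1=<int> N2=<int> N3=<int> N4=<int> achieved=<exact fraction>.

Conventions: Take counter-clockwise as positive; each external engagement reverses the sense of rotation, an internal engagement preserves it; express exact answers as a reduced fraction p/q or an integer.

topology: fixed-axis compound train — 2 stages, target 3/2
target = 3/2 in lowest terms: an exact hit needs N1·N3 = k·3 and N2·N4 = k·2 for one integer k, every count in [12, 96]; additionally prefer no 1:1 stage (N1 ≠ N2, N3 ≠ N4)
k = 1…77: no 1:1-free in-range split of k·3 and k·2 into factor pairs; take k = 78
k = 78: N1·N3 = 234 = 13·18, N2·N4 = 156 = 12·13
achieved = 13·18/(12·13) = 3/2; |achieved − target| = 0 ≤ 3/200 ✓

N1=13 N2=12 N3=18 N4=13 achieved=3/2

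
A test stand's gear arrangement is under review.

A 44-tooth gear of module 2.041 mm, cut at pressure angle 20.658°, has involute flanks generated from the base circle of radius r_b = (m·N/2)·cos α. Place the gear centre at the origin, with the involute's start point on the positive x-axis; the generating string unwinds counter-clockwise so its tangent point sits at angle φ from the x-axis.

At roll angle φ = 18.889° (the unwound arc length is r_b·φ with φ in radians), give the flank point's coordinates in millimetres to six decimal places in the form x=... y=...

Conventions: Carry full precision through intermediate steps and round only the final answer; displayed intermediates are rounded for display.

topology: single-mesh involute geometry — m = 2.041, N = 44
pitch radius r_p = m·N/2 = 2.041·44/2 = 44.902000
base radius r_b = r_p·cos α = 44.902000·cos 20.658° = 42.014931
roll angle φ = 18.889° = 0.32967524 rad
x = r_b·(cos φ + φ·sin φ) = 44.236479
y = r_b·(sin φ − φ·cos φ) = 0.496380

x=44.236479 y=0.496380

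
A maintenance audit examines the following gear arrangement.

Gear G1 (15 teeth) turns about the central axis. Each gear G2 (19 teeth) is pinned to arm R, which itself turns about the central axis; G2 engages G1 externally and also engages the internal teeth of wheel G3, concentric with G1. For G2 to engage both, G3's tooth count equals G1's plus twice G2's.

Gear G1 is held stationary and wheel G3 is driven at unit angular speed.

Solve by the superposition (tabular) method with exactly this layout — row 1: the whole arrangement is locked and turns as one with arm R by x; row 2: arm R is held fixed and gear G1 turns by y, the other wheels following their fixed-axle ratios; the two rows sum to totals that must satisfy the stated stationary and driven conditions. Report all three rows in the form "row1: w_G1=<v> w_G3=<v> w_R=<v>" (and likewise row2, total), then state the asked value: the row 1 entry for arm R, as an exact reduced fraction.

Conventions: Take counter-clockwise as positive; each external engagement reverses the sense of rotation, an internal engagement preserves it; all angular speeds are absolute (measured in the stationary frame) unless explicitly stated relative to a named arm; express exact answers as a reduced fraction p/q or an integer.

row1: w_G1=53/68 w_G3=53/68 w_R=53/68
row2: w_G1=-53/68 w_G3=15/68 w_R=0
total: w_G1=0 w_G3=1 w_R=53/68
asked value: 53/68

planetary set (15T centre, 19T on arm, 53T internal) — Willis relation
superposition row 1 [locked train]: every member turns x
row 2 — arm fixed, fixed-axis ratios: sun y, ring −(15/53)·y, arm 0
boundary: total ω_sun = x + y = 0 and total ω_ring = x − (15/53)·y = 1  ⇒  y = -53/68, x = 53/68
row 2 ring = −(15/53)·(-53/68) = 15/68
totals (row 1 + row 2): sun 53/68 + (-53/68) = 0, ring 53/68 + 15/68 = 1, arm 53/68 + 0 = 53/68
asked cell (row1, arm) = 53/68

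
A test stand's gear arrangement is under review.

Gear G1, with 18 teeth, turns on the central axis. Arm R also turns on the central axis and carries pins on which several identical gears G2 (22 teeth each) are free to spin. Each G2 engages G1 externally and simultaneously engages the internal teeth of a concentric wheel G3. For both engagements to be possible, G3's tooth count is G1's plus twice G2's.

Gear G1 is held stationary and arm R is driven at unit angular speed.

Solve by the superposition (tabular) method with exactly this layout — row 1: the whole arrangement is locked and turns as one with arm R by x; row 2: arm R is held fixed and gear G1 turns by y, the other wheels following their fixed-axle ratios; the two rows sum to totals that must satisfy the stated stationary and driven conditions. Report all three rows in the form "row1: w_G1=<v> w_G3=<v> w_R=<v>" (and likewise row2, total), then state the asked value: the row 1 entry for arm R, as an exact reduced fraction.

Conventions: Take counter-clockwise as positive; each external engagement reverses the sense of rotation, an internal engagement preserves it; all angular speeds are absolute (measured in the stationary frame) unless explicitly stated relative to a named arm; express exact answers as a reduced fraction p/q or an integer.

row1: w_G1=1 w_G3=1 w_R=1
row2: w_G1=-1 w_G3=9/31 w_R=0
total: w_G1=0 w_G3=40/31 w_R=1
asked value: 1

class = planetary set [G3 = 18+2·22 = 62; Willis about the carrier]
row 1 — lock + rotate with arm: ω_sun = ω_ring = ω_arm = x
row 2: sun turns y, ring = −(18/62)·y, arm 0
boundary: total ω_sun = x + y = 0 and total ω_arm = x = 1  ⇒  y = -1, x = 1
row 2 ring = −(18/62)·(-1) = 9/31
totals (row 1 + row 2): sun 1 + (-1) = 0, ring 1 + 9/31 = 40/31, arm 1 + 0 = 1
asked cell (row1, arm) = 1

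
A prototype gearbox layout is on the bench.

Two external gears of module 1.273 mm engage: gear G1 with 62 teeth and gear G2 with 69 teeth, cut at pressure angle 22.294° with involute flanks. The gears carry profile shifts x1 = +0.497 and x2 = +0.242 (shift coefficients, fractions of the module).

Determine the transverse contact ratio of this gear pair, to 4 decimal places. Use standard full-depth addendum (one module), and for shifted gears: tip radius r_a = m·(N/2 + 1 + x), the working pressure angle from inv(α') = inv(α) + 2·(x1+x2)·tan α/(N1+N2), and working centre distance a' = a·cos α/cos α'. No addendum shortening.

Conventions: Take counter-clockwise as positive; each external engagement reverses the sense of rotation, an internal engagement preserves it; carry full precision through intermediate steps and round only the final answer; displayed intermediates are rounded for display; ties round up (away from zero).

topology: single-mesh involute geometry — m = 1.273, 62T/69T pair
base radii: r_b1 = 36.513119, r_b2 = 40.635568
tip radii: r_a1 = 41.368681, r_a2 = 45.499566
inv(α') = inv(22.294°) + 2·(+0.497+0.242)·tan α/(62+69) = 0.02552974  ⇒  α' = 23.76033°
a' = a·cos α / cos α' = 83.3815·cos 22.294°/cos 23.76033° = 84.293498
action lengths: √(r_a1²−r_b1²) = 19.446334, √(r_a2²−r_b2²) = 20.468540
base pitch p_b = π·m·cos α = 3.700302
CR = (19.446334 + 20.468540 − 84.293498·sin 23.76033°)/3.700302 = 1.608529
contact ratio ≈ 1.6085

1.6085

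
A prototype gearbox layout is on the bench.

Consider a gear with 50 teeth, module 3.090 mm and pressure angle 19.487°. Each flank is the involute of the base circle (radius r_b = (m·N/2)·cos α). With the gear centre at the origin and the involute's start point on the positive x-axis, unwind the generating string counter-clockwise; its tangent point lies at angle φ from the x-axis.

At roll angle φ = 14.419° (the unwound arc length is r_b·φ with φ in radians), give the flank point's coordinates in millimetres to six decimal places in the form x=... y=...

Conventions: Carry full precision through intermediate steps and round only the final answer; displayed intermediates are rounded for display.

x=75.094603 y=0.384453

class = single-mesh tooth geometry [base-circle involute, m = 3.090, 50T]
pitch radius r_p = m·N/2 = 3.090·50/2 = 77.250000
base radius r_b = r_p·cos α = 77.250000·cos 19.487° = 72.824904
roll angle φ = 14.419° = 0.25165902 rad
x = r_b·(cos φ + φ·sin φ) = 75.094603
y = r_b·(sin φ − φ·cos φ) = 0.384453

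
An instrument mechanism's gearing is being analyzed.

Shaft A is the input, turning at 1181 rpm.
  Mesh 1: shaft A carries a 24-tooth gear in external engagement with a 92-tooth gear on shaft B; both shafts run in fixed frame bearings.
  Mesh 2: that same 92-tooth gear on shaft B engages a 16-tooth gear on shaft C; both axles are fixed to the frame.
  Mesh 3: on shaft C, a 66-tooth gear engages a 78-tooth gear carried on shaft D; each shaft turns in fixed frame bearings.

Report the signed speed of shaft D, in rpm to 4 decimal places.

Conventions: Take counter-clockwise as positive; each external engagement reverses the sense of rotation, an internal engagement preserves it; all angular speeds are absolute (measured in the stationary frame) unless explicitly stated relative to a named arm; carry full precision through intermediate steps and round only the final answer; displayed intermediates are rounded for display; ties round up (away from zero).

3-mesh fixed-axis compound train (all bearings frame-fixed)
mesh 1 [24T→92T]: ω = 1181.0000×24/92 = 308.0870 rpm, sense flips to −
mesh 2 [92T→16T]: ω = 308.0870×92/16 = 1771.5000 rpm, sense flips to +
mesh 3 [66T→78T]: ω = 1771.5000×66/78 = 1498.9615 rpm, sense flips to −
signed output speed = -1498.9615 rpm

-1498.9615 rpm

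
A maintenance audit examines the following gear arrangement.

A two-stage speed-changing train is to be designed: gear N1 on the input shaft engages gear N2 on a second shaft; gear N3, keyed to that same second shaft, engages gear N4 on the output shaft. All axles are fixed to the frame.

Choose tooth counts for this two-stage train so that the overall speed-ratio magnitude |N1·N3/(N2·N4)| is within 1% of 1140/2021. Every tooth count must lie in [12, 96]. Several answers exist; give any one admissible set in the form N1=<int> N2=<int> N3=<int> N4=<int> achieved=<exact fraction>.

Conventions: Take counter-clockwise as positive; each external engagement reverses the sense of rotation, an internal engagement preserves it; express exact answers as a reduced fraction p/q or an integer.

class = fixed-axis compound train [2-stage, 1140/2021 wanted]
target = 1140/2021 in lowest terms: an exact hit needs N1·N3 = k·1140 and N2·N4 = k·2021 for one integer k, every count in [12, 96]; additionally prefer no 1:1 stage (N1 ≠ N2, N3 ≠ N4)
k = 1: N1·N3 = 1140 = 12·95, N2·N4 = 2021 = 43·47
achieved = 12·95/(43·47) = 1140/2021; |achieved − target| = 0 ≤ 57/10105 ✓

N1=12 N2=43 N3=95 N4=47 achieved=1140/2021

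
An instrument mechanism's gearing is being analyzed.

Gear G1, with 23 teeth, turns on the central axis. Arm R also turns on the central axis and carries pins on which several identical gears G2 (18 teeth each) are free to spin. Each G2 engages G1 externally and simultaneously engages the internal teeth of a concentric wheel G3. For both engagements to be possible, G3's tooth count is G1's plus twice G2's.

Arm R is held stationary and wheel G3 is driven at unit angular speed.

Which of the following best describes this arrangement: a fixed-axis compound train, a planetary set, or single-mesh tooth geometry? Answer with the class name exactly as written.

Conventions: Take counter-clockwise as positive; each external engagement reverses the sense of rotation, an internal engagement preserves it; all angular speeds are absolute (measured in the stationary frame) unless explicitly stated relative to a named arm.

planetary set

topology: planetary set — G1 23T / G2 18T / G3 59T, arm = carrier (Willis)
classification: planetary set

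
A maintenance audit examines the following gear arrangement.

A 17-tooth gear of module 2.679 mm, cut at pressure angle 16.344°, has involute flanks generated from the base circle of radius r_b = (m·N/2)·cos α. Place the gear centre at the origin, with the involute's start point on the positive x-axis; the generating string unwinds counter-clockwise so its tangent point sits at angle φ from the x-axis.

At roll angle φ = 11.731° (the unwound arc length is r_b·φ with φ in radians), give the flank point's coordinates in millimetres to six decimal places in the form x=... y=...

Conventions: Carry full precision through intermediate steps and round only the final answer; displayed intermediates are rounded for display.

x=22.304510 y=0.062255

recognized (one wheel, involute flank): single-mesh tooth geometry, m = 2.679, N = 17
pitch radius r_p = m·N/2 = 2.679·17/2 = 22.771500
base radius r_b = r_p·cos α = 22.771500·cos 16.344° = 21.851292
roll angle φ = 11.731° = 0.20474457 rad
x = r_b·(cos φ + φ·sin φ) = 22.304510
y = r_b·(sin φ − φ·cos φ) = 0.062255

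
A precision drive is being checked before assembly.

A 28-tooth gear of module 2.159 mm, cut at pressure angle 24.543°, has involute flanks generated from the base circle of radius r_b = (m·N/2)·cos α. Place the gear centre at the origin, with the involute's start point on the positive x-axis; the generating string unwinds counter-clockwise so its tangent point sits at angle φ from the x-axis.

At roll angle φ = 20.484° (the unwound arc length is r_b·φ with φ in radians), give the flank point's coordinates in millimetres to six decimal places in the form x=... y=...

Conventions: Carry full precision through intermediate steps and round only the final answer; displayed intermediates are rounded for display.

x=29.196475 y=0.413475

single-mesh involute tooth geometry (28T wheel at module 2.159)
pitch radius r_p = m·N/2 = 2.159·28/2 = 30.226000
base radius r_b = r_p·cos α = 30.226000·cos 24.543° = 27.495075
roll angle φ = 20.484° = 0.35751324 rad
x = r_b·(cos φ + φ·sin φ) = 29.196475
y = r_b·(sin φ − φ·cos φ) = 0.413475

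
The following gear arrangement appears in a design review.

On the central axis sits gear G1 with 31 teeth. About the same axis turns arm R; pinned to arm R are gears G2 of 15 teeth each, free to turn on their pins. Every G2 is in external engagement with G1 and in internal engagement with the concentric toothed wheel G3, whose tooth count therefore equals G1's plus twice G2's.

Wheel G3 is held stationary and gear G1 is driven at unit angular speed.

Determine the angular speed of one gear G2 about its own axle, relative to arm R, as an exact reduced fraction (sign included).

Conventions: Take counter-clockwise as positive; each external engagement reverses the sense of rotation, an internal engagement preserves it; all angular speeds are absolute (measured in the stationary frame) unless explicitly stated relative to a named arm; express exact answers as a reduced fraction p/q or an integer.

-1891/1380

class = planetary set [G3 = 31+2·15 = 61; Willis about the carrier]
ring teeth: 31 + 2·15 = 61
31(ω_sun−ω_arm) = −61(ω_ring−ω_arm),  ω_ring = 0, ω_sun = 1
31(1−ω_arm) = −61(0−ω_arm)  ⇒  92·ω_arm = 31  ⇒  ω_arm = 31/92
sun–planet mesh: 31·(1−31/92) = −15·(ω_p−ω_arm)  ⇒  ω_p−ω_arm = -1891/1380
exact speed ratio = -1891/1380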